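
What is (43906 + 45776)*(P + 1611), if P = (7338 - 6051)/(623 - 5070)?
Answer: 642376920060/4447 ≈ 1.4445e+8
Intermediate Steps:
P = -1287/4447 (P = 1287/(-4447) = 1287*(-1/4447) = -1287/4447 ≈ -0.28941)
(43906 + 45776)*(P + 1611) = (43906 + 45776)*(-1287/4447 + 1611) = 89682*(7162830/4447) = 642376920060/4447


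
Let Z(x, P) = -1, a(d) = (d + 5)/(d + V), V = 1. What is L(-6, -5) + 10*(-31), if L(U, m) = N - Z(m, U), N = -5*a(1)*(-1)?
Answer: -294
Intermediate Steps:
a(d) = (5 + d)/(1 + d) (a(d) = (d + 5)/(d + 1) = (5 + d)/(1 + d))
N = 15 (N = -5*(5 + 1)/(1 + 1)*(-1) = -5*6/2*(-1) = -5*3*(-1) = -15*(-1) = 15)
L(U, m) = 16 (L(U, m) = 15 - 1*(-1) = 15 + 1 = 16)
L(-6, -5) + 10*(-31) = 16 + 10*(-31) = 16 - 310 = -294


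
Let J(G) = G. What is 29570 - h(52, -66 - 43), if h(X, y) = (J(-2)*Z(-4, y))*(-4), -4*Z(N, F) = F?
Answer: 29352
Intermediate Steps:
Z(N, F) = -F/4
h(X, y) = -2*y (h(X, y) = -(-1)*y/2*(-4) = (y/2)*(-4) = -2*y)
29570 - h(52, -66 - 43) = 29570 - (-2)*(-66 - 43) = 29570 - (-2)*(-109) = 29570 - 1*218 = 29570 - 218 = 29352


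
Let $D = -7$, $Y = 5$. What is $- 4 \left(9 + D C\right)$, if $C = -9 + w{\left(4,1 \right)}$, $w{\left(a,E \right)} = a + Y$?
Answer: $-36$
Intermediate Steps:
$w{\left(a,E \right)} = 5 + a$ ($w{\left(a,E \right)} = a + 5 = 5 + a$)
$C = 0$ ($C = -9 + \left(5 + 4\right) = -9 + 9 = 0$)
$- 4 \left(9 + D C\right) = - 4 \left(9 - 0\right) = - 4 \left(9 + 0\right) = \left(-4\right) 9 = -36$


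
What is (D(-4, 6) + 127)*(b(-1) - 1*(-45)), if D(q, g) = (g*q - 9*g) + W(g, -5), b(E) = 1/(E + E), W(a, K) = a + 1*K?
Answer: 2225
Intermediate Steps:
W(a, K) = K + a (W(a, K) = a + K = K + a)
b(E) = 1/(2*E)
D(q, g) = -5 - 8*g + g*q (D(q, g) = (g*q - 9*g) + (-5 + g) = (-9*g + g*q) + (-5 + g) = -5 - 8*g + g*q)
(D(-4, 6) + 127)*(b(-1) - 1*(-45)) = ((-5 - 8*6 + 6*(-4)) + 127)*((1/2)/(-1) - 1*(-45)) = ((-5 - 48 - 24) + 127)*((1/2)*(-1) + 45) = (-77 + 127)*(-1/2 + 45) = 50*(89/2) = 2225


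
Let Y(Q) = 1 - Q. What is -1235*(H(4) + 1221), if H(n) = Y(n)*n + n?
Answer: -1498055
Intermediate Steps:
H(n) = n + n*(1 - n) (H(n) = (1 - n)*n + n = n*(1 - n) + n = n + n*(1 - n))
-1235*(H(4) + 1221) = -1235*(4*(2 - 1*4) + 1221) = -1235*(4*(2 - 4) + 1221) = -1235*(4*(-2) + 1221) = -1235*(-8 + 1221) = -1235*1213 = -1498055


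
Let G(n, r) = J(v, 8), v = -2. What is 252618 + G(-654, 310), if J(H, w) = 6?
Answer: 252624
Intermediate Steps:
G(n, r) = 6
252618 + G(-654, 310) = 252618 + 6 = 252624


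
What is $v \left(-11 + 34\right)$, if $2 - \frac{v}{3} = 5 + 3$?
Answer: $-414$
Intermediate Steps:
$v = -18$ ($v = 6 - 3 \left(5 + 3\right) = 6 - 24 = -18$)
$v \left(-11 + 34\right) = - 18 \left(-11 + 34\right) = \left(-18\right) 23 = -414$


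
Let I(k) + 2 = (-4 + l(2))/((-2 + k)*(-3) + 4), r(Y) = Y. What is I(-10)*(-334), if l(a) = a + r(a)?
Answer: 668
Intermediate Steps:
l(a) = 2*a (l(a) = a + a = 2*a)
I(k) = -2 (I(k) = -2 + (-4 + 2*2)/((-2 + k)*(-3) + 4) = -2 + (-4 + 4)/((6 - 3*k) + 4) = -2 + 0/(10 - 3*k) = -2 + 0 = -2)
I(-10)*(-334) = -2*(-334) = 668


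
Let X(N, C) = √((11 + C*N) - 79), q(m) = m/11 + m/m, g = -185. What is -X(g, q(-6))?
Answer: -I*√18403/11 ≈ -12.333*I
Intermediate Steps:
q(m) = 1 + m/11 (q(m) = m*(1/11) + 1 = m/11 + 1 = 1 + m/11)
X(N, C) = √(-68 + C*N)
-X(g, q(-6)) = -√(-68 + (1 + (1/11)*(-6))*(-185)) = -√(-68 + (1 - 6/11)*(-185)) = -√(-68 + (5/11)*(-185)) = -√(-68 - 925/11) = -√(-1673/11) = -I*√18403/11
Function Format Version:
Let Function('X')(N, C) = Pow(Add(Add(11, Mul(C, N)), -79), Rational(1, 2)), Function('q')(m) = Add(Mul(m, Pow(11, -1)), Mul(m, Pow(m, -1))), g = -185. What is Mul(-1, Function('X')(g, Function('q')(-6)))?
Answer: Mul(Rational(-1, 11), I, Pow(18403, Rational(1, 2))) ≈ Mul(-12.333, I)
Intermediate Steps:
Function('q')(m) = Add(1, Mul(Rational(1, 11), m)) (Function('q')(m) = Add(Mul(m, Rational(1, 11)), 1) = Add(Mul(Rational(1, 11), m), 1) = Add(1, Mul(Rational(1, 11), m)))
Function('X')(N, C) = Pow(Add(-68, Mul(C, N)), Rational(1, 2))
Mul(-1, Function('X')(g, Function('q')(-6))) = Mul(-1, Pow(Add(-68, Mul(Add(1, Mul(Rational(1, 11), -6)), -185)), Rational(1, 2))) = Mul(-1, Pow(Add(-68, Mul(Add(1, Rational(-6, 11)), -185)), Rational(1, 2))) = Mul(-1, Pow(Add(-68, Mul(Rational(5, 11), -185)), Rational(1, 2))) = Mul(-1, Pow(Add(-68, Rational(-925, 11)), Rational(1, 2))) = Mul(-1, Pow(Rational(-1673, 11), Rational(1, 2))) = Mul(-1, Mul(Rational(1, 11), I, Pow(18403, Rational(1, 2)))) = Mul(Rational(-1, 11), I, Pow(18403, Rational(1, 2)))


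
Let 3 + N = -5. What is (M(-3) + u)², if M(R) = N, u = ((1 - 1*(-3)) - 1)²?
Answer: 1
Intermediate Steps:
N = -8 (N = -3 - 5 = -8)
u = 9 (u = ((1 + 3) - 1)² = (4 - 1)² = 3² = 9)
M(R) = -8
(M(-3) + u)² = (-8 + 9)² = 1² = 1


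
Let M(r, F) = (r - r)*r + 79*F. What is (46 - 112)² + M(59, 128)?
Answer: 14468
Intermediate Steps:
M(r, F) = 79*F (M(r, F) = 0*r + 79*F = 0 + 79*F = 79*F)
(46 - 112)² + M(59, 128) = (46 - 112)² + 79*128 = (-66)² + 10112 = 4356 + 10112 = 14468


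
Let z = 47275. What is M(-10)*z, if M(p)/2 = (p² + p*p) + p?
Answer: 17964500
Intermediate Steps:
M(p) = 2*p + 4*p² (M(p) = 2*((p² + p*p) + p) = 2*((p² + p²) + p) = 2*(2*p² + p) = 2*(p + 2*p²) = 2*p + 4*p²)
M(-10)*z = (2*(-10)*(1 + 2*(-10)))*47275 = (2*(-10)*(1 - 20))*47275 = (2*(-10)*(-19))*47275 = 380*47275 = 17964500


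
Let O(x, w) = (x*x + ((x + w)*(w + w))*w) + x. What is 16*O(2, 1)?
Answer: 192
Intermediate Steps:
O(x, w) = x + x² + 2*w²*(w + x) (O(x, w) = (x² + ((w + x)*(2*w))*w) + x = (x² + (2*w*(w + x))*w) + x = (x² + 2*w²*(w + x)) + x = x + x² + 2*w²*(w + x))
16*O(2, 1) = 16*(2 + 2² + 2*1³ + 2*2*1²) = 16*(2 + 4 + 2*1 + 2*2*1) = 16*(2 + 4 + 2 + 4) = 16*12 = 192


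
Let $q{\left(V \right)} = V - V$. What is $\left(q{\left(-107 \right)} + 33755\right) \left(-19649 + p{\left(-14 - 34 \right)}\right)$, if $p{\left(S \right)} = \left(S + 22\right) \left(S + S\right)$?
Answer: $-578999515$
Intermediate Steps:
$q{\left(V \right)} = 0$
$p{\left(S \right)} = 2 S \left(22 + S\right)$ ($p{\left(S \right)} = \left(22 + S\right) 2 S = 2 S \left(22 + S\right)$)
$\left(q{\left(-107 \right)} + 33755\right) \left(-19649 + p{\left(-14 - 34 \right)}\right) = \left(0 + 33755\right) \left(-19649 + 2 \left(-14 - 34\right) \left(22 - 48\right)\right) = 33755 \left(-19649 + 2 \left(-14 - 34\right) \left(22 - 48\right)\right) = 33755 \left(-19649 + 2 \left(-48\right) \left(22 - 48\right)\right) = 33755 \left(-19649 + 2 \left(-48\right) \left(-26\right)\right) = 33755 \left(-19649 + 2496\right) = 33755 \left(-17153\right) = -578999515$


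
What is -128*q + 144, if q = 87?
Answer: -10992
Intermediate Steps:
-128*q + 144 = -128*87 + 144 = -11136 + 144 = -10992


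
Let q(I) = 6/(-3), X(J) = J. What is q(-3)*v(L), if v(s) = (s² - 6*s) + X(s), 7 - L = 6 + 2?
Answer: -12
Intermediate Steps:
q(I) = -2 (q(I) = 6*(-⅓) = -2)
L = -1 (L = 7 - (6 + 2) = 7 - 1*8 = 7 - 8 = -1)
v(s) = s² - 5*s (v(s) = (s² - 6*s) + s = s² - 5*s)
q(-3)*v(L) = -(-2)*(-5 - 1) = -(-2)*(-6) = -2*6 = -12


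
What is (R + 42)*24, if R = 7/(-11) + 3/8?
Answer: 11019/11 ≈ 1001.7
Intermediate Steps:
R = -23/88 (R = 7*(-1/11) + 3*(⅛) = -7/11 + 3/8 = -23/88 ≈ -0.26136)
(R + 42)*24 = (-23/88 + 42)*24 = (3673/88)*24 = 11019/11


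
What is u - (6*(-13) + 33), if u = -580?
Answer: -535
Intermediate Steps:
u - (6*(-13) + 33) = -580 - (6*(-13) + 33) = -580 - (-78 + 33) = -580 - 1*(-45) = -580 + 45 = -535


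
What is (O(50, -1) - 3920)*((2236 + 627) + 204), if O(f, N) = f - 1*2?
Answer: -11875424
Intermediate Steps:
O(f, N) = -2 + f (O(f, N) = f - 2 = -2 + f)
(O(50, -1) - 3920)*((2236 + 627) + 204) = ((-2 + 50) - 3920)*((2236 + 627) + 204) = (48 - 3920)*(2863 + 204) = -3872*3067 = -11875424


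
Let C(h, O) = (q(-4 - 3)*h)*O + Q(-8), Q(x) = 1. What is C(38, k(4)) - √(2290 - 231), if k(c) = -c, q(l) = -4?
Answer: 609 - √2059 ≈ 563.62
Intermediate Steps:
C(h, O) = 1 - 4*O*h (C(h, O) = (-4*h)*O + 1 = -4*O*h + 1 = 1 - 4*O*h)
C(38, k(4)) - √(2290 - 231) = (1 - 4*(-1*4)*38) - √(2290 - 231) = (1 - 4*(-4)*38) - √2059 = (1 + 608) - √2059 = 609 - √2059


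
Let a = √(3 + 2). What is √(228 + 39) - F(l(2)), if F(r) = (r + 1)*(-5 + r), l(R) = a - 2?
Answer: -12 + √267 + 8*√5 ≈ 22.229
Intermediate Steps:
a = √5 ≈ 2.2361
l(R) = -2 + √5 (l(R) = √5 - 2 = -2 + √5)
F(r) = (1 + r)*(-5 + r)
√(228 + 39) - F(l(2)) = √(228 + 39) - (-5 + (-2 + √5)² - 4*(-2 + √5)) = √267 - (-5 + (-2 + √5)² + (8 - 4*√5)) = √267 - (3 + (-2 + √5)² - 4*√5) = √267 + (-3 - (-2 + √5)² + 4*√5) = -3 + √267 - (-2 + √5)² + 4*√5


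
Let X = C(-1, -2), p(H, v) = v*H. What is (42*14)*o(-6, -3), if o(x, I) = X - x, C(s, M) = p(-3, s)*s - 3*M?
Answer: 5292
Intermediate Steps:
p(H, v) = H*v
C(s, M) = -3*M - 3*s² (C(s, M) = (-3*s)*s - 3*M = -3*s² - 3*M = -3*M - 3*s²)
X = 3 (X = -3*(-2) - 3*(-1)² = 6 - 3*1 = 6 - 3 = 3)
o(x, I) = 3 - x
(42*14)*o(-6, -3) = (42*14)*(3 - 1*(-6)) = 588*(3 + 6) = 588*9 = 5292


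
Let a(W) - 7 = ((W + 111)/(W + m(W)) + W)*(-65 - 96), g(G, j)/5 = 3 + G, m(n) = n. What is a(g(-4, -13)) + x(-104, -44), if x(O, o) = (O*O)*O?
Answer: -5611727/5 ≈ -1.1223e+6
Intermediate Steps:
x(O, o) = O³ (x(O, o) = O²*O = O³)
g(G, j) = 15 + 5*G (g(G, j) = 5*(3 + G) = 15 + 5*G)
a(W) = 7 - 161*W - 161*(111 + W)/(2*W) (a(W) = 7 + ((W + 111)/(W + W) + W)*(-65 - 96) = 7 + ((111 + W)/((2*W)) + W)*(-161) = 7 + ((111 + W)*(1/(2*W)) + W)*(-161) = 7 + ((111 + W)/(2*W) + W)*(-161) = 7 + (W + (111 + W)/(2*W))*(-161) = 7 + (-161*W - 161*(111 + W)/(2*W)) = 7 - 161*W - 161*(111 + W)/(2*W))
a(g(-4, -13)) + x(-104, -44) = (-147/2 - 161*(15 + 5*(-4)) - 17871/(2*(15 + 5*(-4)))) + (-104)³ = (-147/2 - 161*(15 - 20) - 17871/(2*(15 - 20))) - 1124864 = (-147/2 - 161*(-5) - 17871/2/(-5)) - 1124864 = (-147/2 + 805 - 17871/2*(-⅕)) - 1124864 = (-147/2 + 805 + 17871/10) - 1124864 = 12593/5 - 1124864 = -5611727/5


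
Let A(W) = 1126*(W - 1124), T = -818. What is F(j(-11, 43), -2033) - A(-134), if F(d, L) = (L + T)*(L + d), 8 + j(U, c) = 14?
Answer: 7195485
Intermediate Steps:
j(U, c) = 6 (j(U, c) = -8 + 14 = 6)
F(d, L) = (-818 + L)*(L + d) (F(d, L) = (L - 818)*(L + d) = (-818 + L)*(L + d))
A(W) = -1265624 + 1126*W (A(W) = 1126*(-1124 + W) = -1265624 + 1126*W)
F(j(-11, 43), -2033) - A(-134) = ((-2033)**2 - 818*(-2033) - 818*6 - 2033*6) - (-1265624 + 1126*(-134)) = (4133089 + 1662994 - 4908 - 12198) - (-1265624 - 150884) = 5778977 - 1*(-1416508) = 5778977 + 1416508 = 7195485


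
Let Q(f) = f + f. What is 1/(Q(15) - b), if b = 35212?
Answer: -1/35182 ≈ -2.8424e-5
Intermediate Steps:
Q(f) = 2*f
1/(Q(15) - b) = 1/(2*15 - 1*35212) = 1/(30 - 35212) = 1/(-35182) = -1/35182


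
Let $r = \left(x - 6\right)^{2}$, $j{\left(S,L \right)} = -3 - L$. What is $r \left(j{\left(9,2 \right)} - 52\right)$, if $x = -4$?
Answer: $-5700$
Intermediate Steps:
$r = 100$ ($r = \left(-4 - 6\right)^{2} = \left(-10\right)^{2} = 100$)
$r \left(j{\left(9,2 \right)} - 52\right) = 100 \left(\left(-3 - 2\right) - 52\right) = 100 \left(\left(-3 - 2\right) + \left(-62 + 10\right)\right) = 100 \left(-5 - 52\right) = 100 \left(-57\right) = -5700$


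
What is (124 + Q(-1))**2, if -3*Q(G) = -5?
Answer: 142129/9 ≈ 15792.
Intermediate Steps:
Q(G) = 5/3 (Q(G) = -1/3*(-5) = 5/3)
(124 + Q(-1))**2 = (124 + 5/3)**2 = (377/3)**2 = 142129/9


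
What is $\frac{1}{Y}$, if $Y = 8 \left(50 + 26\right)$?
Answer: $\frac{1}{608} \approx 0.0016447$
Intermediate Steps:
$Y = 608$ ($Y = 8 \cdot 76 = 608$)
$\frac{1}{Y} = \frac{1}{608}$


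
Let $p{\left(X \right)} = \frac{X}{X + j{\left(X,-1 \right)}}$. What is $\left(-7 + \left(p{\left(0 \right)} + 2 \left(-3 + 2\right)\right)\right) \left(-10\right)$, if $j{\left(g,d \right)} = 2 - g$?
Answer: $90$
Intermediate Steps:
$p{\left(X \right)} = \frac{X}{2}$ ($p{\left(X \right)} = \frac{X}{X - \left(-2 + X\right)} = \frac{X}{2}$)
$\left(-7 + \left(p{\left(0 \right)} + 2 \left(-3 + 2\right)\right)\right) \left(-10\right) = \left(-7 + \left(\frac{1}{2} \cdot 0 + 2 \left(-3 + 2\right)\right)\right) \left(-10\right) = \left(-7 + \left(0 + 2 \left(-1\right)\right)\right) \left(-10\right) = \left(-7 + \left(0 - 2\right)\right) \left(-10\right) = \left(-7 - 2\right) \left(-10\right) = \left(-9\right) \left(-10\right) = 90$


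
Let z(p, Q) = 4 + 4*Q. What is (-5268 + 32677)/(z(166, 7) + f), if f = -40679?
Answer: -27409/40647 ≈ -0.67432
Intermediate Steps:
(-5268 + 32677)/(z(166, 7) + f) = (-5268 + 32677)/((4 + 4*7) - 40679) = 27409/((4 + 28) - 40679) = 27409/(32 - 40679) = 27409/(-40647) = 27409*(-1/40647) = -27409/40647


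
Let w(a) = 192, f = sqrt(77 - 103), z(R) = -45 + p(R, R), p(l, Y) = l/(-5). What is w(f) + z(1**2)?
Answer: 734/5 ≈ 146.80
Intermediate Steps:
p(l, Y) = -l/5 (p(l, Y) = l*(-1/5) = -l/5)
z(R) = -45 - R/5
f = I*sqrt(26) (f = sqrt(-26) = I*sqrt(26) ≈ 5.099*I)
w(f) + z(1**2) = 192 + (-45 - 1/5*1**2) = 192 + (-45 - 1/5*1) = 192 + (-45 - 1/5) = 192 - 226/5 = 734/5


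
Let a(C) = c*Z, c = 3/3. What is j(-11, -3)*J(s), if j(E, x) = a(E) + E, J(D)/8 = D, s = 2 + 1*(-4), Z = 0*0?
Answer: 176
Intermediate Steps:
Z = 0
s = -2 (s = 2 - 4 = -2)
J(D) = 8*D
c = 1 (c = 3*(⅓) = 1)
a(C) = 0 (a(C) = 1*0 = 0)
j(E, x) = E (j(E, x) = 0 + E = E)
j(-11, -3)*J(s) = -88*(-2) = -11*(-16) = 176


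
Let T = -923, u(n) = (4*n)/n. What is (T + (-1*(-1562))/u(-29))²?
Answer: 1134225/4 ≈ 2.8356e+5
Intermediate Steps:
u(n) = 4
(T + (-1*(-1562))/u(-29))² = (-923 - 1*(-1562)/4)² = (-923 + 1562*(¼))² = (-923 + 781/2)² = (-1065/2)² = 1134225/4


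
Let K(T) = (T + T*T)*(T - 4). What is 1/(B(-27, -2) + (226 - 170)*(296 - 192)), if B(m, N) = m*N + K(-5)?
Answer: 1/5698 ≈ 0.00017550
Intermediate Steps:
K(T) = (-4 + T)*(T + T²) (K(T) = (T + T²)*(-4 + T) = (-4 + T)*(T + T²))
B(m, N) = -180 + N*m (B(m, N) = m*N - 5*(-4 + (-5)² - 3*(-5)) = N*m - 5*(-4 + 25 + 15) = N*m - 5*36 = N*m - 180 = -180 + N*m)
1/(B(-27, -2) + (226 - 170)*(296 - 192)) = 1/((-180 - 2*(-27)) + (226 - 170)*(296 - 192)) = 1/((-180 + 54) + 56*104) = 1/(-126 + 5824) = 1/5698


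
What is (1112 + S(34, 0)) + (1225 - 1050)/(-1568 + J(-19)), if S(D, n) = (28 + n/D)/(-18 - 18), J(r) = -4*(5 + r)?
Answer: 239999/216 ≈ 1111.1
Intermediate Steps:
J(r) = -20 - 4*r
S(D, n) = -7/9 - n/(36*D) (S(D, n) = (28 + n/D)/(-36) = (28 + n/D)*(-1/36) = -7/9 - n/(36*D))
(1112 + S(34, 0)) + (1225 - 1050)/(-1568 + J(-19)) = (1112 + (1/36)*(-1*0 - 28*34)/34) + (1225 - 1050)/(-1568 + (-20 - 4*(-19))) = (1112 + (1/36)*(1/34)*(0 - 952)) + 175/(-1568 + (-20 + 76)) = (1112 + (1/36)*(1/34)*(-952)) + 175/(-1568 + 56) = (1112 - 7/9) + 175/(-1512) = 10001/9 + 175*(-1/1512) = 10001/9 - 25/216 = 239999/216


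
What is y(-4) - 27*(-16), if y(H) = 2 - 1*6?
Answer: 428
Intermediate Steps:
y(H) = -4 (y(H) = 2 - 6 = -4)
y(-4) - 27*(-16) = -4 - 27*(-16) = -4 + 432 = 428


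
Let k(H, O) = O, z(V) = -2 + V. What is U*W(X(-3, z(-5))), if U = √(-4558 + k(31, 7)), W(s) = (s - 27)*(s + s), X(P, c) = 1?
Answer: -52*I*√4551 ≈ -3508.0*I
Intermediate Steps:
W(s) = 2*s*(-27 + s) (W(s) = (-27 + s)*(2*s) = 2*s*(-27 + s))
U = I*√4551 (U = √(-4558 + 7) = √(-4551) = I*√4551 ≈ 67.461*I)
U*W(X(-3, z(-5))) = (I*√4551)*(2*1*(-27 + 1)) = (I*√4551)*(2*1*(-26)) = (I*√4551)*(-52) = -52*I*√4551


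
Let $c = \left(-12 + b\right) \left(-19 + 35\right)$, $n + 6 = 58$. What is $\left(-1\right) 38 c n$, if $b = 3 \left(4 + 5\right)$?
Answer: $-474240$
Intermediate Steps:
$b = 27$ ($b = 3 \cdot 9 = 27$)
$n = 52$ ($n = -6 + 58 = 52$)
$c = 240$ ($c = \left(-12 + 27\right) \left(-19 + 35\right) = 15 \cdot 16 = 240$)
$\left(-1\right) 38 c n = \left(-1\right) 38 \cdot 240 \cdot 52 = \left(-38\right) 240 \cdot 52 = \left(-9120\right) 52 = -474240$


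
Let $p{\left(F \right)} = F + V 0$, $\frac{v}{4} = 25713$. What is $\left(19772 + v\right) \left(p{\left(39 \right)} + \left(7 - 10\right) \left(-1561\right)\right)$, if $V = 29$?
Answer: $579030528$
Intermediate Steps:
$v = 102852$ ($v = 4 \cdot 25713 = 102852$)
$p{\left(F \right)} = F$ ($p{\left(F \right)} = F + 29 \cdot 0 = F + 0 = F$)
$\left(19772 + v\right) \left(p{\left(39 \right)} + \left(7 - 10\right) \left(-1561\right)\right) = \left(19772 + 102852\right) \left(39 + \left(7 - 10\right) \left(-1561\right)\right) = 122624 \left(39 - -4683\right) = 122624 \left(39 + 4683\right) = 122624 \cdot 4722 = 579030528$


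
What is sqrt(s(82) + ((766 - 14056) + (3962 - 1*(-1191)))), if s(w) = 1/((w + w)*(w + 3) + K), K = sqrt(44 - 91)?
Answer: sqrt((-113429779 - 8137*I*sqrt(47))/(13940 + I*sqrt(47))) ≈ 0.e-10 - 90.205*I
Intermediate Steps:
K = I*sqrt(47) (K = sqrt(-47) = I*sqrt(47) ≈ 6.8557*I)
s(w) = 1/(I*sqrt(47) + 2*w*(3 + w)) (s(w) = 1/((w + w)*(w + 3) + I*sqrt(47)) = 1/((2*w)*(3 + w) + I*sqrt(47)) = 1/(2*w*(3 + w) + I*sqrt(47)) = 1/(I*sqrt(47) + 2*w*(3 + w)))
sqrt(s(82) + ((766 - 14056) + (3962 - 1*(-1191)))) = sqrt(1/(2*82**2 + 6*82 + I*sqrt(47)) + ((766 - 14056) + (3962 - 1*(-1191)))) = sqrt(1/(2*6724 + 492 + I*sqrt(47)) + (-13290 + (3962 + 1191))) = sqrt(1/(13448 + 492 + I*sqrt(47)) + (-13290 + 5153)) = sqrt(1/(13940 + I*sqrt(47)) - 8137) = sqrt(-8137 + 1/(13940 + I*sqrt(47)))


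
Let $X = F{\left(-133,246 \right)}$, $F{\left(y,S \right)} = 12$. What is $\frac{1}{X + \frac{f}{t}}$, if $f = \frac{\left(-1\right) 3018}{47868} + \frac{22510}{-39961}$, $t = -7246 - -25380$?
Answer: $\frac{5781279830972}{69375158286501} \approx 0.083334$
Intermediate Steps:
$X = 12$
$t = 18134$ ($t = -7246 + 25380 = 18134$)
$f = - \frac{199685163}{318808858}$ ($f = \left(-3018\right) \frac{1}{47868} + 22510 \left(- \frac{1}{39961}\right) = - \frac{503}{7978} - \frac{22510}{39961} = - \frac{199685163}{318808858} \approx -0.62635$)
$\frac{1}{X + \frac{f}{t}} = \frac{1}{12 - \frac{199685163}{318808858 \cdot 18134}} = \frac{1}{12 - \frac{199685163}{5781279830972}} = \frac{1}{\frac{69375158286501}{5781279830972}} = \frac{5781279830972}{69375158286501}$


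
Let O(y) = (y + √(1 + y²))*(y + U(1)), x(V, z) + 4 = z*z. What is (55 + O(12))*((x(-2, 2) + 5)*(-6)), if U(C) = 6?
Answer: -8130 - 540*√145 ≈ -14632.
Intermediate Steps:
x(V, z) = -4 + z² (x(V, z) = -4 + z*z = -4 + z²)
O(y) = (6 + y)*(y + √(1 + y²)) (O(y) = (y + √(1 + y²))*(y + 6) = (y + √(1 + y²))*(6 + y) = (6 + y)*(y + √(1 + y²)))
(55 + O(12))*((x(-2, 2) + 5)*(-6)) = (55 + (12² + 6*12 + 6*√(1 + 12²) + 12*√(1 + 12²)))*(((-4 + 2²) + 5)*(-6)) = (55 + (144 + 72 + 6*√(1 + 144) + 12*√(1 + 144)))*(((-4 + 4) + 5)*(-6)) = (55 + (144 + 72 + 6*√145 + 12*√145))*((0 + 5)*(-6)) = (55 + (216 + 18*√145))*(5*(-6)) = (271 + 18*√145)*(-30) = -8130 - 540*√145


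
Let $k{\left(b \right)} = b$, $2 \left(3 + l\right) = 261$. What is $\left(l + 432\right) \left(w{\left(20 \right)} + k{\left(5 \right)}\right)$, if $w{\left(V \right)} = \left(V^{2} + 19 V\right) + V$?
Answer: $\frac{900795}{2} \approx 4.504 \cdot 10^{5}$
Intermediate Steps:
$l = \frac{255}{2}$ ($l = -3 + \frac{1}{2} \cdot 261 = -3 + \frac{261}{2} = \frac{255}{2} \approx 127.5$)
$w{\left(V \right)} = V^{2} + 20 V$
$\left(l + 432\right) \left(w{\left(20 \right)} + k{\left(5 \right)}\right) = \left(\frac{255}{2} + 432\right) \left(20 \left(20 + 20\right) + 5\right) = \frac{1119 \left(20 \cdot 40 + 5\right)}{2} = \frac{1119 \left(800 + 5\right)}{2} = \frac{1119}{2} \cdot 805 = \frac{900795}{2}$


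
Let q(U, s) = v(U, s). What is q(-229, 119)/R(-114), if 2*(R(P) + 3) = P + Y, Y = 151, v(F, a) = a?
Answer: 238/31 ≈ 7.6774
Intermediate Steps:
q(U, s) = s
R(P) = 145/2 + P/2 (R(P) = -3 + (P + 151)/2 = -3 + (151 + P)/2 = -3 + (151/2 + P/2) = 145/2 + P/2)
q(-229, 119)/R(-114) = 119/(145/2 + (½)*(-114)) = 119/(145/2 - 57) = 119/(31/2) = 119*(2/31) = 238/31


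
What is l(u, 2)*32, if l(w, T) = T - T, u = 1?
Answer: 0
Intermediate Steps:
l(w, T) = 0
l(u, 2)*32 = 0*32 = 0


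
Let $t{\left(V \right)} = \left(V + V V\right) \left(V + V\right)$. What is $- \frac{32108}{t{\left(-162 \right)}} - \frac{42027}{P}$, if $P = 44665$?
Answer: $- \frac{3844759973}{4102658910} \approx -0.93714$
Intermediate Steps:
$t{\left(V \right)} = 2 V \left(V + V^{2}\right)$ ($t{\left(V \right)} = \left(V + V^{2}\right) 2 V = 2 V \left(V + V^{2}\right)$)
$- \frac{32108}{t{\left(-162 \right)}} - \frac{42027}{P} = - \frac{32108}{2 \left(-162\right)^{2} \left(1 - 162\right)} - \frac{42027}{44665} = - \frac{32108}{2 \cdot 26244 \left(-161\right)} - \frac{42027}{44665} = - \frac{32108}{-8450568} - \frac{42027}{44665} = \left(-32108\right) \left(- \frac{1}{8450568}\right) - \frac{42027}{44665} = \frac{349}{91854} - \frac{42027}{44665} = - \frac{3844759973}{4102658910}$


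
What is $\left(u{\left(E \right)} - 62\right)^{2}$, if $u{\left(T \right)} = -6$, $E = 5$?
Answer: $4624$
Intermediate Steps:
$\left(u{\left(E \right)} - 62\right)^{2} = \left(-6 - 62\right)^{2} = \left(-68\right)^{2} = 4624$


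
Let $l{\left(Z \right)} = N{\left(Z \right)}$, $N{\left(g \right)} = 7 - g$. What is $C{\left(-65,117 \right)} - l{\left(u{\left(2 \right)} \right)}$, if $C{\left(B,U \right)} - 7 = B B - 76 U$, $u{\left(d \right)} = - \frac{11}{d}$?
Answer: $- \frac{9345}{2} \approx -4672.5$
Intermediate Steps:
$C{\left(B,U \right)} = 7 + B^{2} - 76 U$ ($C{\left(B,U \right)} = 7 + \left(B B - 76 U\right) = 7 + \left(B^{2} - 76 U\right) = 7 + B^{2} - 76 U$)
$l{\left(Z \right)} = 7 - Z$
$C{\left(-65,117 \right)} - l{\left(u{\left(2 \right)} \right)} = \left(7 + \left(-65\right)^{2} - 8892\right) - \left(7 - - \frac{11}{2}\right) = \left(7 + 4225 - 8892\right) - \left(7 - \left(-11\right) \frac{1}{2}\right) = -4660 - \left(7 - - \frac{11}{2}\right) = -4660 - \left(7 + \frac{11}{2}\right) = -4660 - \frac{25}{2} = - \frac{9345}{2}$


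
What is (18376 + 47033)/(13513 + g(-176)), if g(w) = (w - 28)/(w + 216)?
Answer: 654090/135079 ≈ 4.8423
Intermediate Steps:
g(w) = (-28 + w)/(216 + w)
(18376 + 47033)/(13513 + g(-176)) = (18376 + 47033)/(13513 + (-28 - 176)/(216 - 176)) = 65409/(13513 - 204/40) = 65409/(13513 + (1/40)*(-204)) = 65409/(13513 - 51/10) = 65409/(135079/10) = 65409*(10/135079) = 654090/135079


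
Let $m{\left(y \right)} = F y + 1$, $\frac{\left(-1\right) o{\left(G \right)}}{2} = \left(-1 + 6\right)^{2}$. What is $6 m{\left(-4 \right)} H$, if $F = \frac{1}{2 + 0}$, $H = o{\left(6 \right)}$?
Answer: $300$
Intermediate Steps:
$o{\left(G \right)} = -50$ ($o{\left(G \right)} = - 2 \left(-1 + 6\right)^{2} = - 2 \cdot 5^{2} = \left(-2\right) 25 = -50$)
$H = -50$
$F = \frac{1}{2} \approx 0.5$
$m{\left(y \right)} = 1 + \frac{y}{2}$ ($m{\left(y \right)} = \frac{y}{2} + 1 = 1 + \frac{y}{2}$)
$6 m{\left(-4 \right)} H = 6 \left(1 + \frac{1}{2} \left(-4\right)\right) \left(-50\right) = 6 \left(1 - 2\right) \left(-50\right) = 6 \left(-1\right) \left(-50\right) = \left(-6\right) \left(-50\right) = 300$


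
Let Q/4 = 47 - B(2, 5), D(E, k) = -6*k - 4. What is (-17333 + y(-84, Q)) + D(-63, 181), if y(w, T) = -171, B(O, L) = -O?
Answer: -18594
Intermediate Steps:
D(E, k) = -4 - 6*k
Q = 196 (Q = 4*(47 - (-1)*2) = 4*(47 - 1*(-2)) = 4*(47 + 2) = 4*49 = 196)
(-17333 + y(-84, Q)) + D(-63, 181) = (-17333 - 171) + (-4 - 6*181) = -17504 + (-4 - 1086) = -17504 - 1090 = -18594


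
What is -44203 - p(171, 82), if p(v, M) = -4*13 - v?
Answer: -43980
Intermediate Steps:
p(v, M) = -52 - v
-44203 - p(171, 82) = -44203 - (-52 - 1*171) = -44203 - (-52 - 171) = -44203 - 1*(-223) = -44203 + 223 = -43980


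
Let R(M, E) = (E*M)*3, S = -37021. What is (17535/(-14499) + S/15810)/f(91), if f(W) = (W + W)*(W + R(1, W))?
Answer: -90443981/1687330597680 ≈ -5.3602e-5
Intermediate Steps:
R(M, E) = 3*E*M
f(W) = 8*W² (f(W) = (W + W)*(W + 3*W*1) = (2*W)*(W + 3*W) = (2*W)*(4*W) = 8*W²)
(17535/(-14499) + S/15810)/f(91) = (17535/(-14499) - 37021/15810)/((8*91²)) = (17535*(-1/14499) - 37021*1/15810)/((8*8281)) = (-5845/4833 - 37021/15810)/66248 = -90443981/25469910*1/66248 = -90443981/1687330597680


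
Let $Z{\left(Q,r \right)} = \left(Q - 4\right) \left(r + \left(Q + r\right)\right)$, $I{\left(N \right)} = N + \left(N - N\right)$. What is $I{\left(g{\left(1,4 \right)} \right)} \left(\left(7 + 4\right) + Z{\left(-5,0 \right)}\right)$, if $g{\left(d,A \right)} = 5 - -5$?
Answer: $560$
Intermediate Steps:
$g{\left(d,A \right)} = 10$ ($g{\left(d,A \right)} = 5 + 5 = 10$)
$I{\left(N \right)} = N$ ($I{\left(N \right)} = N + 0 = N$)
$Z{\left(Q,r \right)} = \left(-4 + Q\right) \left(Q + 2 r\right)$
$I{\left(g{\left(1,4 \right)} \right)} \left(\left(7 + 4\right) + Z{\left(-5,0 \right)}\right) = 10 \left(\left(7 + 4\right) + \left(\left(-5\right)^{2} - 0 - -20 + 2 \left(-5\right) 0\right)\right) = 10 \left(11 + \left(25 + 0 + 20 + 0\right)\right) = 10 \left(11 + 45\right) = 10 \cdot 56 = 560$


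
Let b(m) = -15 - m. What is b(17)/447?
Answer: -32/447 ≈ -0.071588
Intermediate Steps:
b(17)/447 = (-15 - 1*17)/447 = (-15 - 17)*(1/447) = -32*1/447 = -32/447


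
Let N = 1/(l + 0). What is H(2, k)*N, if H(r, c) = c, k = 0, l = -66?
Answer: 0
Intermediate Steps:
N = -1/66 (N = 1/(-66 + 0) = 1/(-66) = -1/66 ≈ -0.015152)
H(2, k)*N = 0*(-1/66) = 0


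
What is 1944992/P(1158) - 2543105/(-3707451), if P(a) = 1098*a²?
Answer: 5789543235449/8424029380239 ≈ 0.68727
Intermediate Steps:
1944992/P(1158) - 2543105/(-3707451) = 1944992/((1098*1158²)) - 2543105/(-3707451) = 1944992/((1098*1340964)) - 2543105*(-1/3707451) = 1944992/1472378472 + 2543105/3707451 = 1944992*(1/1472378472) + 2543105/3707451 = 243124/184047309 + 2543105/3707451 = 5789543235449/8424029380239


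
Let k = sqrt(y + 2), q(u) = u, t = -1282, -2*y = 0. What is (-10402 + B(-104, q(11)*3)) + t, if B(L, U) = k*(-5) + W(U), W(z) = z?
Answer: -11651 - 5*sqrt(2) ≈ -11658.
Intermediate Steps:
y = 0 (y = -1/2*0 = 0)
k = sqrt(2) (k = sqrt(0 + 2) = sqrt(2) ≈ 1.4142)
B(L, U) = U - 5*sqrt(2) (B(L, U) = sqrt(2)*(-5) + U = -5*sqrt(2) + U = U - 5*sqrt(2))
(-10402 + B(-104, q(11)*3)) + t = (-10402 + (11*3 - 5*sqrt(2))) - 1282 = (-10402 + (33 - 5*sqrt(2))) - 1282 = (-10369 - 5*sqrt(2)) - 1282 = -11651 - 5*sqrt(2)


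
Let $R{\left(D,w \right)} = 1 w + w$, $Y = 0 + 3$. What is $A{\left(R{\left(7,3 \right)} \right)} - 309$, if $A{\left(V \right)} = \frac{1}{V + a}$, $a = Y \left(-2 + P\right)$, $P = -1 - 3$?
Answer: $- \frac{3709}{12} \approx -309.08$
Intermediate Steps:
$P = -4$
$Y = 3$
$R{\left(D,w \right)} = 2 w$ ($R{\left(D,w \right)} = w + w = 2 w$)
$a = -18$ ($a = 3 \left(-2 - 4\right) = 3 \left(-6\right) = -18$)
$A{\left(V \right)} = \frac{1}{-18 + V}$ ($A{\left(V \right)} = \frac{1}{V - 18} = \frac{1}{-18 + V}$)
$A{\left(R{\left(7,3 \right)} \right)} - 309 = \frac{1}{-18 + 2 \cdot 3} - 309 = \frac{1}{-18 + 6} - 309 = \frac{1}{-12} - 309 = - \frac{1}{12} - 309 = - \frac{3709}{12}$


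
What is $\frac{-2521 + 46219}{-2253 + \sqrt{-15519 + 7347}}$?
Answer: $- \frac{10939066}{564909} - \frac{29132 i \sqrt{227}}{564909} \approx -19.364 - 0.77697 i$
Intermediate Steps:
$\frac{-2521 + 46219}{-2253 + \sqrt{-15519 + 7347}} = \frac{43698}{-2253 + \sqrt{-8172}} = \frac{43698}{-2253 + 6 i \sqrt{227}}$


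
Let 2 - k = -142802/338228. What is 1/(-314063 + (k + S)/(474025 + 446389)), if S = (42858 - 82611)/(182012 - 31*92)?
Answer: -422532282802960/132701756332935930377 ≈ -3.1841e-6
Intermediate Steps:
S = -13251/59720 (S = -39753/(182012 - 2852) = -39753/179160 = -39753*1/179160 = -13251/59720 ≈ -0.22189)
k = 37239/15374 (k = 2 - (-142802)/338228 = 2 - 1*(-6491/15374) = 2 + 6491/15374 = 37239/15374 ≈ 2.4222)
1/(-314063 + (k + S)/(474025 + 446389)) = 1/(-314063 + (37239/15374 - 13251/59720)/(474025 + 446389)) = 1/(-314063 + (1010096103/459067640)/920414) = 1/(-314063 + (1010096103/459067640)*(1/920414)) = 1/(-314063 + 1010096103/422532282802960) = 1/(-132701756332935930377/422532282802960) = -422532282802960/132701756332935930377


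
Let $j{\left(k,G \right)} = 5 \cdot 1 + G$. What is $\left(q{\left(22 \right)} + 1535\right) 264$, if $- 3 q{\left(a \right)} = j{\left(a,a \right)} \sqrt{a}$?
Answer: $405240 - 2376 \sqrt{22} \approx 3.941 \cdot 10^{5}$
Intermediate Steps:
$j{\left(k,G \right)} = 5 + G$
$q{\left(a \right)} = - \frac{\sqrt{a} \left(5 + a\right)}{3}$ ($q{\left(a \right)} = - \frac{\left(5 + a\right) \sqrt{a}}{3} = - \frac{\sqrt{a} \left(5 + a\right)}{3}$)
$\left(q{\left(22 \right)} + 1535\right) 264 = \left(\frac{\sqrt{22} \left(-5 - 22\right)}{3} + 1535\right) 264 = \left(\frac{1}{3} \sqrt{22} \left(-27\right) + 1535\right) 264 = \left(- 9 \sqrt{22} + 1535\right) 264 = \left(1535 - 9 \sqrt{22}\right) 264 = 405240 - 2376 \sqrt{22}$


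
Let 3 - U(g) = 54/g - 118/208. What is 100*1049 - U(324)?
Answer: 32727739/312 ≈ 1.0490e+5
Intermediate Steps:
U(g) = 371/104 - 54/g (U(g) = 3 - (54/g - 118/208) = 3 - (54/g - 118*1/208) = 3 - (54/g - 59/104) = 3 - (-59/104 + 54/g) = 3 + (59/104 - 54/g) = 371/104 - 54/g)
100*1049 - U(324) = 100*1049 - (371/104 - 54/324) = 104900 - (371/104 - 54*1/324) = 104900 - (371/104 - 1/6) = 104900 - 1*1061/312 = 104900 - 1061/312 = 32727739/312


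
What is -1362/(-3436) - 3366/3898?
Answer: -1564125/3348382 ≈ -0.46713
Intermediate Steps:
-1362/(-3436) - 3366/3898 = -1362*(-1/3436) - 3366*1/3898 = 681/1718 - 1683/1949 = -1564125/3348382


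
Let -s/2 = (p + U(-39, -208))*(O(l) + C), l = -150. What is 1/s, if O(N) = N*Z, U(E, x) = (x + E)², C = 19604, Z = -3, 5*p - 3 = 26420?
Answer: -5/13294518544 ≈ -3.7609e-10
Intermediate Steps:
p = 26423/5 (p = ⅗ + (⅕)*26420 = ⅗ + 5284 = 26423/5 ≈ 5284.6)
U(E, x) = (E + x)²
O(N) = -3*N (O(N) = N*(-3) = -3*N)
s = -13294518544/5 (s = -2*(26423/5 + (-39 - 208)²)*(-3*(-150) + 19604) = -2*(26423/5 + (-247)²)*(450 + 19604) = -2*(26423/5 + 61009)*20054 = -662936*20054/5 = -2*6647259272/5 = -13294518544/5 ≈ -2.6589e+9)
1/s = 1/(-13294518544/5) = -5/13294518544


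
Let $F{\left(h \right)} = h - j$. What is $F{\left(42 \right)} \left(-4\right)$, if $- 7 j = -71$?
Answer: $- \frac{892}{7} \approx -127.43$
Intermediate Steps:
$j = \frac{71}{7}$ ($j = \left(- \frac{1}{7}\right) \left(-71\right) = \frac{71}{7} \approx 10.143$)
$F{\left(h \right)} = - \frac{71}{7} + h$ ($F{\left(h \right)} = h - \frac{71}{7} = - \frac{71}{7} + h$)
$F{\left(42 \right)} \left(-4\right) = \left(- \frac{71}{7} + 42\right) \left(-4\right) = \frac{223}{7} \left(-4\right) = - \frac{892}{7}$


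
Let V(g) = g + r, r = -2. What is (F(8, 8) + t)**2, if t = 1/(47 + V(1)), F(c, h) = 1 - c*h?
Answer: 8392609/2116 ≈ 3966.3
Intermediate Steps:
V(g) = -2 + g (V(g) = g - 2 = -2 + g)
F(c, h) = 1 - c*h
t = 1/46 (t = 1/(47 + (-2 + 1)) = 1/(47 - 1) = 1/46 ≈ 0.021739)
(F(8, 8) + t)**2 = ((1 - 1*8*8) + 1/46)**2 = ((1 - 64) + 1/46)**2 = (-63 + 1/46)**2 = (-2897/46)**2 = 8392609/2116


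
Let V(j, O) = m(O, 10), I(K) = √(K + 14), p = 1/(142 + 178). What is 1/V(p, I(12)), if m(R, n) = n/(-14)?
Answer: -7/5 ≈ -1.4000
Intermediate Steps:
p = 1/320 ≈ 0.0031250
I(K) = √(14 + K)
m(R, n) = -n/14 (m(R, n) = n*(-1/14) = -n/14)
V(j, O) = -5/7 (V(j, O) = -1/14*10 = -5/7)
1/V(p, I(12)) = 1/(-5/7) = -7/5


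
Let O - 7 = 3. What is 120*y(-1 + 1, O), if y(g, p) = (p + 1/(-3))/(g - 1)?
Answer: -1160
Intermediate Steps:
O = 10 (O = 7 + 3 = 10)
y(g, p) = (-⅓ + p)/(-1 + g) (y(g, p) = (p + 1*(-⅓))/(-1 + g) = (p - ⅓)/(-1 + g) = (-⅓ + p)/(-1 + g))
120*y(-1 + 1, O) = 120*((-⅓ + 10)/(-1 + (-1 + 1))) = 120*((29/3)/(-1 + 0)) = 120*((29/3)/(-1)) = 120*(-1*29/3) = 120*(-29/3) = -1160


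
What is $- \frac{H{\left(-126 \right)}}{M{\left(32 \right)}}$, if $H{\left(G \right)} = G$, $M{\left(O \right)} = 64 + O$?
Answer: $\frac{21}{16} \approx 1.3125$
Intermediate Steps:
$- \frac{H{\left(-126 \right)}}{M{\left(32 \right)}} = - \frac{-126}{64 + 32} = - \frac{-126}{96} = \left(-1\right) \left(- \frac{21}{16}\right) = \frac{21}{16}$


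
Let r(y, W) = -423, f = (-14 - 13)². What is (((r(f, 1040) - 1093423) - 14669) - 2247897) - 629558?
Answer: -3985970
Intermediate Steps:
f = 729 (f = (-27)² = 729)
(((r(f, 1040) - 1093423) - 14669) - 2247897) - 629558 = (((-423 - 1093423) - 14669) - 2247897) - 629558 = ((-1093846 - 14669) - 2247897) - 629558 = (-1108515 - 2247897) - 629558 = -3356412 - 629558 = -3985970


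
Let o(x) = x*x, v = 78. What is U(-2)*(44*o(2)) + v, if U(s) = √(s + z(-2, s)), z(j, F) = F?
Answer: 78 + 352*I ≈ 78.0 + 352.0*I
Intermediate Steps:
o(x) = x²
U(s) = √2*√s (U(s) = √(s + s) = √(2*s) = √2*√s)
U(-2)*(44*o(2)) + v = (√2*√(-2))*(44*2²) + 78 = (√2*(I*√2))*(44*4) + 78 = (2*I)*176 + 78 = 352*I + 78 = 78 + 352*I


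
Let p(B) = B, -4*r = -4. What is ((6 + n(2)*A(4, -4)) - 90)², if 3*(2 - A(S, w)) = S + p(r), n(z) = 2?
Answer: 62500/9 ≈ 6944.4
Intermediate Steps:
r = 1 (r = -¼*(-4) = 1)
A(S, w) = 5/3 - S/3 (A(S, w) = 2 - (S + 1)/3 = 2 - (1 + S)/3 = 2 + (-⅓ - S/3) = 5/3 - S/3)
((6 + n(2)*A(4, -4)) - 90)² = ((6 + 2*(5/3 - ⅓*4)) - 90)² = ((6 + 2*(5/3 - 4/3)) - 90)² = ((6 + 2*(⅓)) - 90)² = ((6 + ⅔) - 90)² = (20/3 - 90)² = (-250/3)² = 62500/9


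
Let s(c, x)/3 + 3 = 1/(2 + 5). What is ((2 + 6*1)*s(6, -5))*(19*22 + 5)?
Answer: -203040/7 ≈ -29006.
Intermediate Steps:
s(c, x) = -60/7 (s(c, x) = -9 + 3/(2 + 5) = -9 + 3/7 = -60/7)
((2 + 6*1)*s(6, -5))*(19*22 + 5) = ((2 + 6*1)*(-60/7))*(19*22 + 5) = ((2 + 6)*(-60/7))*(418 + 5) = (8*(-60/7))*423 = -480/7*423 = -203040/7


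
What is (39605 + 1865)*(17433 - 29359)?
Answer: -494571220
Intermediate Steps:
(39605 + 1865)*(17433 - 29359) = 41470*(-11926) = -494571220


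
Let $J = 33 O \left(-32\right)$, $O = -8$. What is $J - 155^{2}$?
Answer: $-15577$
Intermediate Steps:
$J = 8448$ ($J = 33 \left(-8\right) \left(-32\right) = \left(-264\right) \left(-32\right) = 8448$)
$J - 155^{2} = 8448 - 155^{2} = 8448 - 24025 = -15577$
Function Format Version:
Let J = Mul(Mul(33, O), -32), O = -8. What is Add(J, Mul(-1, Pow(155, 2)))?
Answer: -15577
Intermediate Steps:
J = 8448 (J = Mul(Mul(33, -8), -32) = Mul(-264, -32) = 8448)
Add(J, Mul(-1, Pow(155, 2))) = Add(8448, Mul(-1, Pow(155, 2))) = Add(8448, Mul(-1, 24025)) = Add(8448, -24025) = -15577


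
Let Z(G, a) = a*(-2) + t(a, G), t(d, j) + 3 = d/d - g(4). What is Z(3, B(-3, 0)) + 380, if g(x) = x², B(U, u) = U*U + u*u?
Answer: 344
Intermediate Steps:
B(U, u) = U² + u²
t(d, j) = -18 (t(d, j) = -3 + (d/d - 1*4²) = -3 + (1 - 1*16) = -3 + (1 - 16) = -3 - 15 = -18)
Z(G, a) = -18 - 2*a (Z(G, a) = a*(-2) - 18 = -2*a - 18 = -18 - 2*a)
Z(3, B(-3, 0)) + 380 = (-18 - 2*((-3)² + 0²)) + 380 = (-18 - 2*(9 + 0)) + 380 = (-18 - 2*9) + 380 = (-18 - 18) + 380 = -36 + 380 = 344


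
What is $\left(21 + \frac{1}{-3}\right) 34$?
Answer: $\frac{2108}{3} \approx 702.67$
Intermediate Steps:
$\left(21 + \frac{1}{-3}\right) 34 = \left(21 - \frac{1}{3}\right) 34 = \frac{62}{3} \cdot 34 = \frac{2108}{3}$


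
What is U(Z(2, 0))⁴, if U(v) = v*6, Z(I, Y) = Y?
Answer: 0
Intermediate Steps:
U(v) = 6*v
U(Z(2, 0))⁴ = (6*0)⁴ = 0⁴ = 0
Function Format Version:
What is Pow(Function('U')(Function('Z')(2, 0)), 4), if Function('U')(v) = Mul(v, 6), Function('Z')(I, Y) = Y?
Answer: 0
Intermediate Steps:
Function('U')(v) = Mul(6, v)
Pow(Function('U')(Function('Z')(2, 0)), 4) = Pow(Mul(6, 0), 4) = Pow(0, 4) = 0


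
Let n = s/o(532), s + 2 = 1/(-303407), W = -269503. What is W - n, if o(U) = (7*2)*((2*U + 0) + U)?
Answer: -1827048696527209/6779326008 ≈ -2.6950e+5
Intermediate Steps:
s = -606815/303407 (s = -2 + 1/(-303407) = -2 - 1/303407 = -606815/303407 ≈ -2.0000)
o(U) = 42*U (o(U) = 14*(2*U + U) = 14*(3*U) = 42*U)
n = -606815/6779326008 (n = -606815/(303407*(42*532)) = -606815/303407/22344 = -606815/303407*1/22344 = -606815/6779326008 ≈ -8.9510e-5)
W - n = -269503 - 1*(-606815/6779326008) = -269503 + 606815/6779326008 = -1827048696527209/6779326008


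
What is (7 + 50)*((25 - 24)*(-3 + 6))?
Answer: 171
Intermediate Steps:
(7 + 50)*((25 - 24)*(-3 + 6)) = 57*(1*3) = 57*3 = 171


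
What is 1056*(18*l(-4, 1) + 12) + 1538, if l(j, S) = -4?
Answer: -61822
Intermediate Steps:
1056*(18*l(-4, 1) + 12) + 1538 = 1056*(18*(-4) + 12) + 1538 = 1056*(-72 + 12) + 1538 = 1056*(-60) + 1538 = -63360 + 1538 = -61822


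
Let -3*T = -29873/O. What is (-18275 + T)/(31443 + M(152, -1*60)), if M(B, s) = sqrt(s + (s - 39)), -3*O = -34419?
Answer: -824038953289/1417865475873 + 78622169*I*sqrt(159)/4253596427619 ≈ -0.58118 + 0.00023307*I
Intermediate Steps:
O = 11473 (O = -1/3*(-34419) = 11473)
M(B, s) = sqrt(-39 + 2*s) (M(B, s) = sqrt(s + (-39 + s)) = sqrt(-39 + 2*s))
T = 29873/34419 (T = -(-29873)/(3*11473) = -1/3*(-29873/11473) = 29873/34419 ≈ 0.86792)
(-18275 + T)/(31443 + M(152, -1*60)) = (-18275 + 29873/34419)/(31443 + sqrt(-39 + 2*(-1*60))) = -628977352/(34419*(31443 + sqrt(-39 + 2*(-60)))) = -628977352/(34419*(31443 + sqrt(-39 - 120))) = -628977352/(34419*(31443 + sqrt(-159))) = -628977352/(34419*(31443 + I*sqrt(159)))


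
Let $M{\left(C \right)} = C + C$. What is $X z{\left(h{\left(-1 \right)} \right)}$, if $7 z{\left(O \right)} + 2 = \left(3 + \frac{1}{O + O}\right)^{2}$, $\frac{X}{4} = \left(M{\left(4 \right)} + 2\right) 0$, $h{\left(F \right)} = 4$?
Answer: $0$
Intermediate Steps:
$M{\left(C \right)} = 2 C$
$X = 0$ ($X = 4 \left(2 \cdot 4 + 2\right) 0 = 4 \left(8 + 2\right) 0 = 4 \cdot 10 \cdot 0 = 4 \cdot 0 = 0$)
$z{\left(O \right)} = - \frac{2}{7} + \frac{\left(3 + \frac{1}{2 O}\right)^{2}}{7}$ ($z{\left(O \right)} = - \frac{2}{7} + \frac{\left(3 + \frac{1}{O + O}\right)^{2}}{7} = - \frac{2}{7} + \frac{\left(3 + \frac{1}{2 O}\right)^{2}}{7}$)
$X z{\left(h{\left(-1 \right)} \right)} = 0 \left(1 + \frac{1}{28 \cdot 16} + \frac{3}{7 \cdot 4}\right) = 0 \left(1 + \frac{1}{28} \cdot \frac{1}{16} + \frac{3}{7} \cdot \frac{1}{4}\right) = 0 \left(1 + \frac{1}{448} + \frac{3}{28}\right) = 0 \cdot \frac{71}{64} = 0$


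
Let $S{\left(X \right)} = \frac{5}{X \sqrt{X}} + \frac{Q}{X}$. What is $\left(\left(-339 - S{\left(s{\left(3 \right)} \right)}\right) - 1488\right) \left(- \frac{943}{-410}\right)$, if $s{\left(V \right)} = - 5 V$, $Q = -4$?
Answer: $- \frac{630407}{150} - \frac{23 i \sqrt{15}}{450} \approx -4202.7 - 0.19795 i$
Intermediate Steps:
$S{\left(X \right)} = - \frac{4}{X} + \frac{5}{X^{\frac{3}{2}}}$ ($S{\left(X \right)} = \frac{5}{X \sqrt{X}} - \frac{4}{X} = \frac{5}{X^{\frac{3}{2}}} - \frac{4}{X} = - \frac{4}{X} + \frac{5}{X^{\frac{3}{2}}}$)
$\left(\left(-339 - S{\left(s{\left(3 \right)} \right)}\right) - 1488\right) \left(- \frac{943}{-410}\right) = \left(\left(-339 - \left(- \frac{4}{\left(-5\right) 3} + \frac{5}{\left(-15\right) i \sqrt{15}}\right)\right) - 1488\right) \left(- \frac{943}{-410}\right) = \left(\left(-339 - \left(- \frac{4}{-15} + \frac{5}{\left(-15\right) i \sqrt{15}}\right)\right) - 1488\right) \left(\left(-943\right) \left(- \frac{1}{410}\right)\right) = \left(\left(-339 - \left(\left(-4\right) \left(- \frac{1}{15}\right) + 5 \frac{i \sqrt{15}}{225}\right)\right) - 1488\right) \frac{23}{10} = \left(\left(-339 - \left(\frac{4}{15} + \frac{i \sqrt{15}}{45}\right)\right) - 1488\right) \frac{23}{10} = \left(\left(- \frac{5089}{15} - \frac{i \sqrt{15}}{45}\right) - 1488\right) \frac{23}{10} = \left(- \frac{27409}{15} - \frac{i \sqrt{15}}{45}\right) \frac{23}{10} = - \frac{630407}{150} - \frac{23 i \sqrt{15}}{450}$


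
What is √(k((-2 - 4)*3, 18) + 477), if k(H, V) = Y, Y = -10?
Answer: √467 ≈ 21.610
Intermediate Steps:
k(H, V) = -10
√(k((-2 - 4)*3, 18) + 477) = √(-10 + 477) = √467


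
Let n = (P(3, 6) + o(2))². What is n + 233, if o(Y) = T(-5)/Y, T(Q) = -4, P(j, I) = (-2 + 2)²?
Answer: 237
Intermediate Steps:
P(j, I) = 0 (P(j, I) = 0² = 0)
o(Y) = -4/Y
n = 4 (n = (0 - 4/2)² = (0 - 4*½)² = (0 - 2)² = (-2)² = 4)
n + 233 = 4 + 233 = 237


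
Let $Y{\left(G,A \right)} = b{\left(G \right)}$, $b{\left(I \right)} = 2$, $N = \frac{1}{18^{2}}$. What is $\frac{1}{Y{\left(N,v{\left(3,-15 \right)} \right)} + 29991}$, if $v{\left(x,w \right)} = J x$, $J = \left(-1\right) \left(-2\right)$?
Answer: $\frac{1}{29993} \approx 3.3341 \cdot 10^{-5}$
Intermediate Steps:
$J = 2$
$N = \frac{1}{324} \approx 0.0030864$
$v{\left(x,w \right)} = 2 x$
$Y{\left(G,A \right)} = 2$
$\frac{1}{Y{\left(N,v{\left(3,-15 \right)} \right)} + 29991} = \frac{1}{2 + 29991} = \frac{1}{29993}$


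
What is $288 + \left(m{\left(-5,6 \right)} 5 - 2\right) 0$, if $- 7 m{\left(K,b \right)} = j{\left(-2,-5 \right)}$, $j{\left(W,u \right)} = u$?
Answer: $288$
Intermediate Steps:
$m{\left(K,b \right)} = \frac{5}{7}$ ($m{\left(K,b \right)} = \left(- \frac{1}{7}\right) \left(-5\right) = \frac{5}{7}$)
$288 + \left(m{\left(-5,6 \right)} 5 - 2\right) 0 = 288 + \left(\frac{5}{7} \cdot 5 - 2\right) 0 = 288 + \left(\frac{25}{7} - 2\right) 0 = 288 + \frac{11}{7} \cdot 0 = 288 + 0 = 288$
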